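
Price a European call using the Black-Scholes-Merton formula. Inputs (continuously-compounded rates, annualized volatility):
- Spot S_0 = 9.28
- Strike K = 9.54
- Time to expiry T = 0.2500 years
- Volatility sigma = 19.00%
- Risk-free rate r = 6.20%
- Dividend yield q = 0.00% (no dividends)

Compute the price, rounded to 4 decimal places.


Answer: Price = 0.3000

Derivation:
d1 = (ln(S/K) + (r - q + 0.5*sigma^2) * T) / (sigma * sqrt(T)) = -0.08020462
d2 = d1 - sigma * sqrt(T) = -0.17520462
exp(-rT) = 0.98461951; exp(-qT) = 1.00000000
C = S_0 * exp(-qT) * N(d1) - K * exp(-rT) * N(d2)
N(d1) = 0.46803726; N(d2) = 0.43045943
C = 9.2800 * 1.00000000 * 0.46803726 - 9.5400 * 0.98461951 * 0.43045943 = 0.3000


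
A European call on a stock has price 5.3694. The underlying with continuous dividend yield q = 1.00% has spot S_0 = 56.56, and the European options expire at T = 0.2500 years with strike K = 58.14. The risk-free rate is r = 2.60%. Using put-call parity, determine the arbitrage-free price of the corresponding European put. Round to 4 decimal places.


Put-call parity: C - P = S_0 * exp(-qT) - K * exp(-rT).
S_0 * exp(-qT) = 56.5600 * 0.99750312 = 56.41877660
K * exp(-rT) = 58.1400 * 0.99352108 = 57.76331555
P = C - S*exp(-qT) + K*exp(-rT)
P = 5.3694 - 56.41877660 + 57.76331555 = 6.7139

Answer: Put price = 6.7139


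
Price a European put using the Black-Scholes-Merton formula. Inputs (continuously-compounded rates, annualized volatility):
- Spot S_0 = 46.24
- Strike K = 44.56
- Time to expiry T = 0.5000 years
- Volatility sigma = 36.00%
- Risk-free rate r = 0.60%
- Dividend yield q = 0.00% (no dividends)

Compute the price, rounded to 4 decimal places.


d1 = (ln(S/K) + (r - q + 0.5*sigma^2) * T) / (sigma * sqrt(T)) = 0.28444796
d2 = d1 - sigma * sqrt(T) = 0.02988952
exp(-rT) = 0.99700450; exp(-qT) = 1.00000000
P = K * exp(-rT) * N(-d2) - S_0 * exp(-qT) * N(-d1)
N(-d1) = 0.38803356; N(-d2) = 0.48807758
P = 44.5600 * 0.99700450 * 0.48807758 - 46.2400 * 1.00000000 * 0.38803356 = 3.7409

Answer: Price = 3.7409


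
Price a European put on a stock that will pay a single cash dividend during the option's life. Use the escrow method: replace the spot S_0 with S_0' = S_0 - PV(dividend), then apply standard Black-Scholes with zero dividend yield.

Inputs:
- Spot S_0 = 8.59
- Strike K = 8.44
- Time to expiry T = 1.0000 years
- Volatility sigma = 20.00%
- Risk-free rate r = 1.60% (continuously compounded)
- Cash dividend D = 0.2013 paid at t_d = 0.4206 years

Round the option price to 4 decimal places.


Answer: Price = 0.6238

Derivation:
PV(D) = D * exp(-r * t_d) = 0.2013 * 0.99329299 = 0.19994988
S_0' = S_0 - PV(D) = 8.5900 - 0.19994988 = 8.39005012
d1 = (ln(S_0'/K) + (r + sigma^2/2)*T) / (sigma*sqrt(T)) = 0.15032093
d2 = d1 - sigma*sqrt(T) = -0.04967907
exp(-rT) = 0.98412732
N(-d1) = 0.44025571; N(-d2) = 0.51981093
P = K * exp(-rT) * N(-d2) - S_0' * N(-d1) = 8.4400 * 0.98412732 * 0.51981093 - 8.39005012 * 0.44025571 = 0.6238


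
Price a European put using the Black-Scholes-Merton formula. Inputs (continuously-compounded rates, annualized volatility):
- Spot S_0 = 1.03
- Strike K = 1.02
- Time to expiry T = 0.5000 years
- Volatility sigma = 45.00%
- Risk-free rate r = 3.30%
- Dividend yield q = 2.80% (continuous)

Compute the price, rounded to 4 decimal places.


Answer: Price = 0.1215

Derivation:
d1 = (ln(S/K) + (r - q + 0.5*sigma^2) * T) / (sigma * sqrt(T)) = 0.19761647
d2 = d1 - sigma * sqrt(T) = -0.12058158
exp(-rT) = 0.98363538; exp(-qT) = 0.98609754
P = K * exp(-rT) * N(-d2) - S_0 * exp(-qT) * N(-d1)
N(-d1) = 0.42167257; N(-d2) = 0.54798877
P = 1.0200 * 0.98363538 * 0.54798877 - 1.0300 * 0.98609754 * 0.42167257 = 0.1215


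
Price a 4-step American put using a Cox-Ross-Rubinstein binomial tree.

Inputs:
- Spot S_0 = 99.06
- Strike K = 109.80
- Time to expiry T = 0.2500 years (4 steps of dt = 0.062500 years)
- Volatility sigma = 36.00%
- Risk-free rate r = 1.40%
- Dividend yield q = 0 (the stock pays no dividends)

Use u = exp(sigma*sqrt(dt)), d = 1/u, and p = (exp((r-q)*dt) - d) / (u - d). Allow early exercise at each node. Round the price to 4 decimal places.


dt = T/N = 0.062500
u = exp(sigma*sqrt(dt)) = 1.094174; d = 1/u = 0.913931
p = (exp((r-q)*dt) - d) / (u - d) = 0.482372
Discount per step: exp(-r*dt) = 0.999125
Stock lattice S(k, i) with i counting down-moves:
  k=0: S(0,0) = 99.0600
  k=1: S(1,0) = 108.3889; S(1,1) = 90.5340
  k=2: S(2,0) = 118.5964; S(2,1) = 99.0600; S(2,2) = 82.7419
  k=3: S(3,0) = 129.7651; S(3,1) = 108.3889; S(3,2) = 90.5340; S(3,3) = 75.6204
  k=4: S(4,0) = 141.9856; S(4,1) = 118.5964; S(4,2) = 99.0600; S(4,3) = 82.7419; S(4,4) = 69.1118
Terminal payoffs V(N, i) = max(K - S_T, 0):
  V(4,0) = 0.000000; V(4,1) = 0.000000; V(4,2) = 10.740000; V(4,3) = 27.058133; V(4,4) = 40.688183
Backward induction: V(k, i) = exp(-r*dt) * [p * V(k+1, i) + (1-p) * V(k+1, i+1)]; then take max(V_cont, immediate exercise) for American.
  V(3,0) = exp(-r*dt) * [p*0.000000 + (1-p)*0.000000] = 0.000000; exercise = 0.000000; V(3,0) = max -> 0.000000
  V(3,1) = exp(-r*dt) * [p*0.000000 + (1-p)*10.740000] = 5.554464; exercise = 1.411095; V(3,1) = max -> 5.554464
  V(3,2) = exp(-r*dt) * [p*10.740000 + (1-p)*27.058133] = 19.169944; exercise = 19.265977; V(3,2) = max -> 19.265977
  V(3,3) = exp(-r*dt) * [p*27.058133 + (1-p)*40.688183] = 34.083594; exercise = 34.179627; V(3,3) = max -> 34.179627
  V(2,0) = exp(-r*dt) * [p*0.000000 + (1-p)*5.554464] = 2.872632; exercise = 0.000000; V(2,0) = max -> 2.872632
  V(2,1) = exp(-r*dt) * [p*5.554464 + (1-p)*19.265977] = 12.640863; exercise = 10.740000; V(2,1) = max -> 12.640863
  V(2,2) = exp(-r*dt) * [p*19.265977 + (1-p)*34.179627] = 26.962100; exercise = 27.058133; V(2,2) = max -> 27.058133
  V(1,0) = exp(-r*dt) * [p*2.872632 + (1-p)*12.640863] = 7.922009; exercise = 1.411095; V(1,0) = max -> 7.922009
  V(1,1) = exp(-r*dt) * [p*12.640863 + (1-p)*27.058133] = 20.086065; exercise = 19.265977; V(1,1) = max -> 20.086065
  V(0,0) = exp(-r*dt) * [p*7.922009 + (1-p)*20.086065] = 14.206031; exercise = 10.740000; V(0,0) = max -> 14.206031

Answer: Price = V(0,0) = 14.2060


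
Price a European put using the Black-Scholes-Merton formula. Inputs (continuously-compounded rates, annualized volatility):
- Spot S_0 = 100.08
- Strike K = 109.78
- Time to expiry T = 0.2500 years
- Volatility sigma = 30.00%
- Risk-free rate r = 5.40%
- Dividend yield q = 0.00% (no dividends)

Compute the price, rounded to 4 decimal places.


d1 = (ln(S/K) + (r - q + 0.5*sigma^2) * T) / (sigma * sqrt(T)) = -0.45172331
d2 = d1 - sigma * sqrt(T) = -0.60172331
exp(-rT) = 0.98659072; exp(-qT) = 1.00000000
P = K * exp(-rT) * N(-d2) - S_0 * exp(-qT) * N(-d1)
N(-d1) = 0.67426584; N(-d2) = 0.72632084
P = 109.7800 * 0.98659072 * 0.72632084 - 100.0800 * 1.00000000 * 0.67426584 = 11.1858

Answer: Price = 11.1858


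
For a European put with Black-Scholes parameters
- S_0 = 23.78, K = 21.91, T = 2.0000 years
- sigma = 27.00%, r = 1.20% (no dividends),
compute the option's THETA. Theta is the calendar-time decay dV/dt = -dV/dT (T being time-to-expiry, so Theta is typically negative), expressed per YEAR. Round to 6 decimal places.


d1 = 0.4682663748; d2 = 0.0864287129
phi(d1) = 0.3575159752; exp(-qT) = 1.0000000000; exp(-rT) = 0.9762857098
Theta = -S*exp(-qT)*phi(d1)*sigma/(2*sqrt(T)) + r*K*exp(-rT)*N(-d2) - q*S*exp(-qT)*N(-d1)
N(-d1) = 0.3197970557; N(-d2) = 0.4655628114; sqrt(T) = 1.4142135624
Term 1 = -23.7800 * 1.0000000000 * 0.3575159752 * 0.2700 / (2 * 1.4142135624) = -0.8115701657
Term 2 = 0.0120 * 21.9100 * 0.9762857098 * 0.4655628114 = 0.1195030083
Term 3 = 0 (no dividend yield, q = 0)
Theta = -0.8115701657 + (0.1195030083) + (0.0000000000) = -0.692067

Answer: Theta = -0.692067


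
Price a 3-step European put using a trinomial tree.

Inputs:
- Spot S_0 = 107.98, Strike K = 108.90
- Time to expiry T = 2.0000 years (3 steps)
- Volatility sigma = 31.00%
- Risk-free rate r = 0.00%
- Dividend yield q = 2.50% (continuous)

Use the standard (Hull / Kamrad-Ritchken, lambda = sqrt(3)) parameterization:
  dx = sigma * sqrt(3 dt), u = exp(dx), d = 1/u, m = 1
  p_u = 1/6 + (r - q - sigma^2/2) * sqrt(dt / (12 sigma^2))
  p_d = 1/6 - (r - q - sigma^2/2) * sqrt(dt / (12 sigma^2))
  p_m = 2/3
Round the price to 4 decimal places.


dt = T/N = 0.666667; dx = sigma*sqrt(3*dt) = 0.438406
u = exp(dx) = 1.550234; d = 1/u = 0.645064
p_u = 0.111125, p_m = 0.666667, p_d = 0.222209
Discount per step: exp(-r*dt) = 1.000000
Stock lattice S(k, j) with j the centered position index:
  k=0: S(0,+0) = 107.9800
  k=1: S(1,-1) = 69.6540; S(1,+0) = 107.9800; S(1,+1) = 167.3943
  k=2: S(2,-2) = 44.9313; S(2,-1) = 69.6540; S(2,+0) = 107.9800; S(2,+1) = 167.3943; S(2,+2) = 259.5004
  k=3: S(3,-3) = 28.9835; S(3,-2) = 44.9313; S(3,-1) = 69.6540; S(3,+0) = 107.9800; S(3,+1) = 167.3943; S(3,+2) = 259.5004; S(3,+3) = 402.2865
Terminal payoffs V(N, j) = max(K - S_T, 0):
  V(3,-3) = 79.916479; V(3,-2) = 63.968747; V(3,-1) = 39.246021; V(3,+0) = 0.920000; V(3,+1) = 0.000000; V(3,+2) = 0.000000; V(3,+3) = 0.000000
Backward induction: V(k, j) = exp(-r*dt) * [p_u * V(k+1, j+1) + p_m * V(k+1, j) + p_d * V(k+1, j-1)]
  V(2,-2) = exp(-r*dt) * [p_u*39.246021 + p_m*63.968747 + p_d*79.916479] = 64.765171
  V(2,-1) = exp(-r*dt) * [p_u*0.920000 + p_m*39.246021 + p_d*63.968747] = 40.480665
  V(2,+0) = exp(-r*dt) * [p_u*0.000000 + p_m*0.920000 + p_d*39.246021] = 9.334143
  V(2,+1) = exp(-r*dt) * [p_u*0.000000 + p_m*0.000000 + p_d*0.920000] = 0.204432
  V(2,+2) = exp(-r*dt) * [p_u*0.000000 + p_m*0.000000 + p_d*0.000000] = 0.000000
  V(1,-1) = exp(-r*dt) * [p_u*9.334143 + p_m*40.480665 + p_d*64.765171] = 42.415751
  V(1,+0) = exp(-r*dt) * [p_u*0.204432 + p_m*9.334143 + p_d*40.480665] = 15.240638
  V(1,+1) = exp(-r*dt) * [p_u*0.000000 + p_m*0.204432 + p_d*9.334143] = 2.210416
  V(0,+0) = exp(-r*dt) * [p_u*2.210416 + p_m*15.240638 + p_d*42.415751] = 19.831209

Answer: Price = V(0,0) = 19.8312


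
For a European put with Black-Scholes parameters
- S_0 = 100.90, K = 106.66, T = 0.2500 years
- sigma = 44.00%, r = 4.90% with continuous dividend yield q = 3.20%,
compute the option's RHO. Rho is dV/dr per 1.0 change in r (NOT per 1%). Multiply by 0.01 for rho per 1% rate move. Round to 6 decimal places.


d1 = -0.1230285355; d2 = -0.3430285355
phi(d1) = 0.3959344770; exp(-qT) = 0.9920319148; exp(-rT) = 0.9878247258
N(-d2) = 0.6342115035
Rho = -K*T*exp(-rT)*N(-d2) = -106.6600 * 0.2500 * 0.9878247258 * 0.6342115035 = -16.705351

Answer: Rho = -16.705351


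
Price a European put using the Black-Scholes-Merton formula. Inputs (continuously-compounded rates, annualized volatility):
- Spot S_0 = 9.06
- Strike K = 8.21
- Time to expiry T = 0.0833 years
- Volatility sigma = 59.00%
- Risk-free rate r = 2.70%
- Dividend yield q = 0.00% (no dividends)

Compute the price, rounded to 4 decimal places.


d1 = (ln(S/K) + (r - q + 0.5*sigma^2) * T) / (sigma * sqrt(T)) = 0.67688969
d2 = d1 - sigma * sqrt(T) = 0.50660543
exp(-rT) = 0.99775343; exp(-qT) = 1.00000000
P = K * exp(-rT) * N(-d2) - S_0 * exp(-qT) * N(-d1)
N(-d1) = 0.24923797; N(-d2) = 0.30621585
P = 8.2100 * 0.99775343 * 0.30621585 - 9.0600 * 1.00000000 * 0.24923797 = 0.2503

Answer: Price = 0.2503


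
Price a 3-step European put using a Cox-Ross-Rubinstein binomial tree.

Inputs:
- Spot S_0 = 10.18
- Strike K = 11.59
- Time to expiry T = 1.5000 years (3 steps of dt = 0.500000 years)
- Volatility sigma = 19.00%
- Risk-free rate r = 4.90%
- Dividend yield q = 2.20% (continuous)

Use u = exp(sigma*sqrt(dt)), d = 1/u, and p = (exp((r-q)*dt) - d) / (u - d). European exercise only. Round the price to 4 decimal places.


dt = T/N = 0.500000
u = exp(sigma*sqrt(dt)) = 1.143793; d = 1/u = 0.874284
p = (exp((r-q)*dt) - d) / (u - d) = 0.516893
Discount per step: exp(-r*dt) = 0.975798
Stock lattice S(k, i) with i counting down-moves:
  k=0: S(0,0) = 10.1800
  k=1: S(1,0) = 11.6438; S(1,1) = 8.9002
  k=2: S(2,0) = 13.3181; S(2,1) = 10.1800; S(2,2) = 7.7813
  k=3: S(3,0) = 15.2332; S(3,1) = 11.6438; S(3,2) = 8.9002; S(3,3) = 6.8031
Terminal payoffs V(N, i) = max(K - S_T, 0):
  V(3,0) = 0.000000; V(3,1) = 0.000000; V(3,2) = 2.689791; V(3,3) = 4.786929
Backward induction: V(k, i) = exp(-r*dt) * [p * V(k+1, i) + (1-p) * V(k+1, i+1)].
  V(2,0) = exp(-r*dt) * [p*0.000000 + (1-p)*0.000000] = 0.000000
  V(2,1) = exp(-r*dt) * [p*0.000000 + (1-p)*2.689791] = 1.268006
  V(2,2) = exp(-r*dt) * [p*2.689791 + (1-p)*4.786929] = 3.613313
  V(1,0) = exp(-r*dt) * [p*0.000000 + (1-p)*1.268006] = 0.597756
  V(1,1) = exp(-r*dt) * [p*1.268006 + (1-p)*3.613313] = 2.342928
  V(0,0) = exp(-r*dt) * [p*0.597756 + (1-p)*2.342928] = 1.405988

Answer: Price = V(0,0) = 1.4060


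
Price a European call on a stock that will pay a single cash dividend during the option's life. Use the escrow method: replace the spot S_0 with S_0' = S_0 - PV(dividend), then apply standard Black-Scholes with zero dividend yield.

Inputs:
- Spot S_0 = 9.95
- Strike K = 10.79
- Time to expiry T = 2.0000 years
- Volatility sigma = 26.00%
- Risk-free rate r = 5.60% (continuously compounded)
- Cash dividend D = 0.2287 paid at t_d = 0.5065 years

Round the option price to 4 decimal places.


Answer: Price = 1.4539

Derivation:
PV(D) = D * exp(-r * t_d) = 0.2287 * 0.97203448 = 0.22230429
S_0' = S_0 - PV(D) = 9.9500 - 0.22230429 = 9.72769571
d1 = (ln(S_0'/K) + (r + sigma^2/2)*T) / (sigma*sqrt(T)) = 0.20657653
d2 = d1 - sigma*sqrt(T) = -0.16111900
exp(-rT) = 0.89404426
N(d1) = 0.58182970; N(d2) = 0.43599984
C = S_0' * N(d1) - K * exp(-rT) * N(d2) = 9.72769571 * 0.58182970 - 10.7900 * 0.89404426 * 0.43599984 = 1.4539


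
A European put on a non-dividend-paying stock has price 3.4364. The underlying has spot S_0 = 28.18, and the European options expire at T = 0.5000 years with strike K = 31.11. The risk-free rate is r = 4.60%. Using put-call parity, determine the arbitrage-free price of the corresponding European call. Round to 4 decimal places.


Put-call parity: C - P = S_0 * exp(-qT) - K * exp(-rT).
S_0 * exp(-qT) = 28.1800 * 1.00000000 = 28.18000000
K * exp(-rT) = 31.1100 * 0.97726248 = 30.40263587
C = P + S*exp(-qT) - K*exp(-rT)
C = 3.4364 + 28.18000000 - 30.40263587 = 1.2138

Answer: Call price = 1.2138


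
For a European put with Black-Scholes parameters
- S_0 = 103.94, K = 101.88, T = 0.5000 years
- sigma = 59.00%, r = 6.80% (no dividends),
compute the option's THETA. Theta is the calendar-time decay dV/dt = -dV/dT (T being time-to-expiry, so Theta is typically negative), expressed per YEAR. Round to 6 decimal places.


d1 = 0.3380765237; d2 = -0.0791164772
phi(d1) = 0.3767827939; exp(-qT) = 1.0000000000; exp(-rT) = 0.9665715046
Theta = -S*exp(-qT)*phi(d1)*sigma/(2*sqrt(T)) + r*K*exp(-rT)*N(-d2) - q*S*exp(-qT)*N(-d1)
N(-d1) = 0.3676527607; N(-d2) = 0.5315300111; sqrt(T) = 0.7071067812
Term 1 = -103.9400 * 1.0000000000 * 0.3767827939 * 0.5900 / (2 * 0.7071067812) = -16.3384475564
Term 2 = 0.0680 * 101.8800 * 0.9665715046 * 0.5315300111 = 3.5592592892
Term 3 = 0 (no dividend yield, q = 0)
Theta = -16.3384475564 + (3.5592592892) + (0.0000000000) = -12.779188

Answer: Theta = -12.779188


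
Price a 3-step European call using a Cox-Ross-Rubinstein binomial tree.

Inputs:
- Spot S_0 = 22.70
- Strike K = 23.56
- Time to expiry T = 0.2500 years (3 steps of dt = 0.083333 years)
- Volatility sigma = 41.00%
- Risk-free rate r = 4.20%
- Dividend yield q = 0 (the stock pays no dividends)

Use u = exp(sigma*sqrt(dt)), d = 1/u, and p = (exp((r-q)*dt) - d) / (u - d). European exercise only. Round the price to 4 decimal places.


dt = T/N = 0.083333
u = exp(sigma*sqrt(dt)) = 1.125646; d = 1/u = 0.888379
p = (exp((r-q)*dt) - d) / (u - d) = 0.485222
Discount per step: exp(-r*dt) = 0.996506
Stock lattice S(k, i) with i counting down-moves:
  k=0: S(0,0) = 22.7000
  k=1: S(1,0) = 25.5522; S(1,1) = 20.1662
  k=2: S(2,0) = 28.7627; S(2,1) = 22.7000; S(2,2) = 17.9152
  k=3: S(3,0) = 32.3766; S(3,1) = 25.5522; S(3,2) = 20.1662; S(3,3) = 15.9155
Terminal payoffs V(N, i) = max(S_T - K, 0):
  V(3,0) = 8.816581; V(3,1) = 1.992157; V(3,2) = 0.000000; V(3,3) = 0.000000
Backward induction: V(k, i) = exp(-r*dt) * [p * V(k+1, i) + (1-p) * V(k+1, i+1)].
  V(2,0) = exp(-r*dt) * [p*8.816581 + (1-p)*1.992157] = 5.284991
  V(2,1) = exp(-r*dt) * [p*1.992157 + (1-p)*0.000000] = 0.963262
  V(2,2) = exp(-r*dt) * [p*0.000000 + (1-p)*0.000000] = 0.000000
  V(1,0) = exp(-r*dt) * [p*5.284991 + (1-p)*0.963262] = 3.049570
  V(1,1) = exp(-r*dt) * [p*0.963262 + (1-p)*0.000000] = 0.465763
  V(0,0) = exp(-r*dt) * [p*3.049570 + (1-p)*0.465763] = 1.713477

Answer: Price = V(0,0) = 1.7135


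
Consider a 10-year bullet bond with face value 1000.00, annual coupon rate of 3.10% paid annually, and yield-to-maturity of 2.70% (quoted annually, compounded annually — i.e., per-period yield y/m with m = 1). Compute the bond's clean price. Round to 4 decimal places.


Coupon per period c = face * coupon_rate / m = 31.000000
Periods per year m = 1; per-period yield y/m = 0.027000
Number of cashflows N = 10
Cashflows (t years, CF_t, discount factor 1/(1+y/m)^(m*t), PV):
  t = 1.0000: CF_t = 31.000000, DF = 0.973710, PV = 30.185005
  t = 2.0000: CF_t = 31.000000, DF = 0.948111, PV = 29.391436
  t = 3.0000: CF_t = 31.000000, DF = 0.923185, PV = 28.618730
  t = 4.0000: CF_t = 31.000000, DF = 0.898914, PV = 27.866339
  t = 5.0000: CF_t = 31.000000, DF = 0.875282, PV = 27.133729
  t = 6.0000: CF_t = 31.000000, DF = 0.852270, PV = 26.420378
  t = 7.0000: CF_t = 31.000000, DF = 0.829864, PV = 25.725782
  t = 8.0000: CF_t = 31.000000, DF = 0.808047, PV = 25.049447
  t = 9.0000: CF_t = 31.000000, DF = 0.786803, PV = 24.390893
  t = 10.0000: CF_t = 1031.000000, DF = 0.766118, PV = 789.867472
Price P = sum_t PV_t = 1034.649212

Answer: Price = 1034.6492


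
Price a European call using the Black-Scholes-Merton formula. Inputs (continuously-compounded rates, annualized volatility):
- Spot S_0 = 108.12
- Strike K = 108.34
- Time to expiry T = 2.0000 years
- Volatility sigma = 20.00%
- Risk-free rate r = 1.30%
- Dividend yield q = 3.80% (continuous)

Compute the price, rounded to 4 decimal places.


d1 = (ln(S/K) + (r - q + 0.5*sigma^2) * T) / (sigma * sqrt(T)) = -0.04254205
d2 = d1 - sigma * sqrt(T) = -0.32538476
exp(-rT) = 0.97433509; exp(-qT) = 0.92681621
C = S_0 * exp(-qT) * N(d1) - K * exp(-rT) * N(d2)
N(d1) = 0.48303330; N(d2) = 0.37244494
C = 108.1200 * 0.92681621 * 0.48303330 - 108.3400 * 0.97433509 * 0.37244494 = 9.0884

Answer: Price = 9.0884


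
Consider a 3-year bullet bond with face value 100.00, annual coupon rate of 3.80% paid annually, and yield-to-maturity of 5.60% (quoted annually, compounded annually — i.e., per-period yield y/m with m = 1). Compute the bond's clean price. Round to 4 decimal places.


Answer: Price = 95.1527

Derivation:
Coupon per period c = face * coupon_rate / m = 3.800000
Periods per year m = 1; per-period yield y/m = 0.056000
Number of cashflows N = 3
Cashflows (t years, CF_t, discount factor 1/(1+y/m)^(m*t), PV):
  t = 1.0000: CF_t = 3.800000, DF = 0.946970, PV = 3.598485
  t = 2.0000: CF_t = 3.800000, DF = 0.896752, PV = 3.407656
  t = 3.0000: CF_t = 103.800000, DF = 0.849197, PV = 88.146607
Price P = sum_t PV_t = 95.152748


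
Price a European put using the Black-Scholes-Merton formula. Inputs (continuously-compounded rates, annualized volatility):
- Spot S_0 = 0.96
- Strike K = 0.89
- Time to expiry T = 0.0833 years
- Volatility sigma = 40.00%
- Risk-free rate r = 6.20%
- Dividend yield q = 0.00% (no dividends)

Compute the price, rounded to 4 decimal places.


d1 = (ln(S/K) + (r - q + 0.5*sigma^2) * T) / (sigma * sqrt(T)) = 0.75827396
d2 = d1 - sigma * sqrt(T) = 0.64282700
exp(-rT) = 0.99484871; exp(-qT) = 1.00000000
P = K * exp(-rT) * N(-d2) - S_0 * exp(-qT) * N(-d1)
N(-d1) = 0.22414350; N(-d2) = 0.26016818
P = 0.8900 * 0.99484871 * 0.26016818 - 0.9600 * 1.00000000 * 0.22414350 = 0.0152

Answer: Price = 0.0152


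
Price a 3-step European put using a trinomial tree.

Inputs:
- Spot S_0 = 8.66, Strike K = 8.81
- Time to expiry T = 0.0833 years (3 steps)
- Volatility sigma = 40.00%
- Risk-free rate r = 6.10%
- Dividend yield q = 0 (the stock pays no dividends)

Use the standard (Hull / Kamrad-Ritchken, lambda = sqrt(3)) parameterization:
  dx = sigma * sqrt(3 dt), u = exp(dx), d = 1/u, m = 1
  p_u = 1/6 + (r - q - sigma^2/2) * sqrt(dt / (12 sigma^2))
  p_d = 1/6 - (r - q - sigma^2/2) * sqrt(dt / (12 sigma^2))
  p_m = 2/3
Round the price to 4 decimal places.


dt = T/N = 0.027767; dx = sigma*sqrt(3*dt) = 0.115447
u = exp(dx) = 1.122375; d = 1/u = 0.890968
p_u = 0.164382, p_m = 0.666667, p_d = 0.168952
Discount per step: exp(-r*dt) = 0.998308
Stock lattice S(k, j) with j the centered position index:
  k=0: S(0,+0) = 8.6600
  k=1: S(1,-1) = 7.7158; S(1,+0) = 8.6600; S(1,+1) = 9.7198
  k=2: S(2,-2) = 6.8745; S(2,-1) = 7.7158; S(2,+0) = 8.6600; S(2,+1) = 9.7198; S(2,+2) = 10.9092
  k=3: S(3,-3) = 6.1250; S(3,-2) = 6.8745; S(3,-1) = 7.7158; S(3,+0) = 8.6600; S(3,+1) = 9.7198; S(3,+2) = 10.9092; S(3,+3) = 12.2442
Terminal payoffs V(N, j) = max(K - S_T, 0):
  V(3,-3) = 2.685030; V(3,-2) = 1.935487; V(3,-1) = 1.094219; V(3,+0) = 0.150000; V(3,+1) = 0.000000; V(3,+2) = 0.000000; V(3,+3) = 0.000000
Backward induction: V(k, j) = exp(-r*dt) * [p_u * V(k+1, j+1) + p_m * V(k+1, j) + p_d * V(k+1, j-1)]
  V(2,-2) = exp(-r*dt) * [p_u*1.094219 + p_m*1.935487 + p_d*2.685030] = 1.920578
  V(2,-1) = exp(-r*dt) * [p_u*0.150000 + p_m*1.094219 + p_d*1.935487] = 1.079310
  V(2,+0) = exp(-r*dt) * [p_u*0.000000 + p_m*0.150000 + p_d*1.094219] = 0.284388
  V(2,+1) = exp(-r*dt) * [p_u*0.000000 + p_m*0.000000 + p_d*0.150000] = 0.025300
  V(2,+2) = exp(-r*dt) * [p_u*0.000000 + p_m*0.000000 + p_d*0.000000] = 0.000000
  V(1,-1) = exp(-r*dt) * [p_u*0.284388 + p_m*1.079310 + p_d*1.920578] = 1.088927
  V(1,+0) = exp(-r*dt) * [p_u*0.025300 + p_m*0.284388 + p_d*1.079310] = 0.375465
  V(1,+1) = exp(-r*dt) * [p_u*0.000000 + p_m*0.025300 + p_d*0.284388] = 0.064804
  V(0,+0) = exp(-r*dt) * [p_u*0.064804 + p_m*0.375465 + p_d*1.088927] = 0.444186

Answer: Price = V(0,0) = 0.4442


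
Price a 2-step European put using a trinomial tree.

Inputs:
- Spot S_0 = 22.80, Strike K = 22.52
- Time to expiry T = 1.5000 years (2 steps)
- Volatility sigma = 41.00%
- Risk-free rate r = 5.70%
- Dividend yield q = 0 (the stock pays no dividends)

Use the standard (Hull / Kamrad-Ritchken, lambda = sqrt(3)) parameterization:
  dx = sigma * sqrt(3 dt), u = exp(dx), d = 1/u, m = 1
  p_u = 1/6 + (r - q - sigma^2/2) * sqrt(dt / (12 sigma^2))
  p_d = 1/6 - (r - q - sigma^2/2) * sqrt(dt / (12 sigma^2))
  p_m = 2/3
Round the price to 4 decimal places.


Answer: Price = V(0,0) = 2.7737

Derivation:
dt = T/N = 0.750000; dx = sigma*sqrt(3*dt) = 0.615000
u = exp(dx) = 1.849657; d = 1/u = 0.540641
p_u = 0.150173, p_m = 0.666667, p_d = 0.183161
Discount per step: exp(-r*dt) = 0.958151
Stock lattice S(k, j) with j the centered position index:
  k=0: S(0,+0) = 22.8000
  k=1: S(1,-1) = 12.3266; S(1,+0) = 22.8000; S(1,+1) = 42.1722
  k=2: S(2,-2) = 6.6643; S(2,-1) = 12.3266; S(2,+0) = 22.8000; S(2,+1) = 42.1722; S(2,+2) = 78.0040
Terminal payoffs V(N, j) = max(K - S_T, 0):
  V(2,-2) = 15.855729; V(2,-1) = 10.193388; V(2,+0) = 0.000000; V(2,+1) = 0.000000; V(2,+2) = 0.000000
Backward induction: V(k, j) = exp(-r*dt) * [p_u * V(k+1, j+1) + p_m * V(k+1, j) + p_d * V(k+1, j-1)]
  V(1,-1) = exp(-r*dt) * [p_u*0.000000 + p_m*10.193388 + p_d*15.855729] = 9.293811
  V(1,+0) = exp(-r*dt) * [p_u*0.000000 + p_m*0.000000 + p_d*10.193388] = 1.788893
  V(1,+1) = exp(-r*dt) * [p_u*0.000000 + p_m*0.000000 + p_d*0.000000] = 0.000000
  V(0,+0) = exp(-r*dt) * [p_u*0.000000 + p_m*1.788893 + p_d*9.293811] = 2.773708


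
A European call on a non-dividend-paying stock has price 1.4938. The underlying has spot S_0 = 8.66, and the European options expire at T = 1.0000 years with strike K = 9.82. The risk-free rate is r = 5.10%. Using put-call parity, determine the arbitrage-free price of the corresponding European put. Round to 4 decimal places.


Answer: Put price = 2.1655

Derivation:
Put-call parity: C - P = S_0 * exp(-qT) - K * exp(-rT).
S_0 * exp(-qT) = 8.6600 * 1.00000000 = 8.66000000
K * exp(-rT) = 9.8200 * 0.95027867 = 9.33173654
P = C - S*exp(-qT) + K*exp(-rT)
P = 1.4938 - 8.66000000 + 9.33173654 = 2.1655


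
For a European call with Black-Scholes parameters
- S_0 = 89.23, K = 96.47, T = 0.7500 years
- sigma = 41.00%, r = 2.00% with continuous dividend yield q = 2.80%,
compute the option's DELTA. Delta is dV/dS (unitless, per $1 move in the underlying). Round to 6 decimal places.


Answer: Delta = 0.466544

Derivation:
d1 = -0.0590791920; d2 = -0.4141496076
phi(d1) = 0.3982466633; exp(-qT) = 0.9792189646; exp(-rT) = 0.9851119396
N(d1) = 0.4764445160
Delta = exp(-qT) * N(d1) = 0.9792189646 * 0.4764445160 = 0.466544


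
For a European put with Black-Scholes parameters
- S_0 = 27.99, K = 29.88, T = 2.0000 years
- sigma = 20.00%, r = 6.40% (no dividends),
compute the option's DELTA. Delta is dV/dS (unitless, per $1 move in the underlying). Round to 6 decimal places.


Answer: Delta = -0.358321

Derivation:
d1 = 0.3629506391; d2 = 0.0801079266
phi(d1) = 0.3735120112; exp(-qT) = 1.0000000000; exp(-rT) = 0.8798533791
N(-d1) = 0.3583208789
Delta = -exp(-qT) * N(-d1) = -1.0000000000 * 0.3583208789 = -0.358321


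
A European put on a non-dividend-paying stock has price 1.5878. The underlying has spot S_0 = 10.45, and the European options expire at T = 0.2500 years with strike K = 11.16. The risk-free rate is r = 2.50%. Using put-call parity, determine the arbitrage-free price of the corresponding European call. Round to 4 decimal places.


Put-call parity: C - P = S_0 * exp(-qT) - K * exp(-rT).
S_0 * exp(-qT) = 10.4500 * 1.00000000 = 10.45000000
K * exp(-rT) = 11.1600 * 0.99376949 = 11.09046752
C = P + S*exp(-qT) - K*exp(-rT)
C = 1.5878 + 10.45000000 - 11.09046752 = 0.9473

Answer: Call price = 0.9473


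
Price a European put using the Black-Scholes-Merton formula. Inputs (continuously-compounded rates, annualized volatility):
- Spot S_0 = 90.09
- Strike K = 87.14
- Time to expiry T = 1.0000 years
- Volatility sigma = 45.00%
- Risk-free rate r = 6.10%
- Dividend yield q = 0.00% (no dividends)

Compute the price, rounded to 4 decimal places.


Answer: Price = 11.5921

Derivation:
d1 = (ln(S/K) + (r - q + 0.5*sigma^2) * T) / (sigma * sqrt(T)) = 0.43454033
d2 = d1 - sigma * sqrt(T) = -0.01545967
exp(-rT) = 0.94082324; exp(-qT) = 1.00000000
P = K * exp(-rT) * N(-d2) - S_0 * exp(-qT) * N(-d1)
N(-d1) = 0.33194806; N(-d2) = 0.50616727
P = 87.1400 * 0.94082324 * 0.50616727 - 90.0900 * 1.00000000 * 0.33194806 = 11.5921


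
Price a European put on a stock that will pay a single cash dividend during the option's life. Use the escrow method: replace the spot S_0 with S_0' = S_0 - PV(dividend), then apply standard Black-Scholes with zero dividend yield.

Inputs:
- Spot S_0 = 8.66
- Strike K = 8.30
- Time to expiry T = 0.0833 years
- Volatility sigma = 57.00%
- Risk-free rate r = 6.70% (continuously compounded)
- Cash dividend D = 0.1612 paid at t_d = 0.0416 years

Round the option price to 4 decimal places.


PV(D) = D * exp(-r * t_d) = 0.1612 * 0.99721668 = 0.16075133
S_0' = S_0 - PV(D) = 8.6600 - 0.16075133 = 8.49924867
d1 = (ln(S_0'/K) + (r + sigma^2/2)*T) / (sigma*sqrt(T)) = 0.26037894
d2 = d1 - sigma*sqrt(T) = 0.09586703
exp(-rT) = 0.99443445
N(-d1) = 0.39728574; N(-d2) = 0.46181309
P = K * exp(-rT) * N(-d2) - S_0' * N(-d1) = 8.3000 * 0.99443445 * 0.46181309 - 8.49924867 * 0.39728574 = 0.4351

Answer: Price = 0.4351


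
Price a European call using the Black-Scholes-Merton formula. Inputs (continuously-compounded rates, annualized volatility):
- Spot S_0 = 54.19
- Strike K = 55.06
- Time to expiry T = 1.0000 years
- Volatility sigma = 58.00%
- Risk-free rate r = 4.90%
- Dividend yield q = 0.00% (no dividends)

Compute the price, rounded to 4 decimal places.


d1 = (ln(S/K) + (r - q + 0.5*sigma^2) * T) / (sigma * sqrt(T)) = 0.34702222
d2 = d1 - sigma * sqrt(T) = -0.23297778
exp(-rT) = 0.95218113; exp(-qT) = 1.00000000
C = S_0 * exp(-qT) * N(d1) - K * exp(-rT) * N(d2)
N(d1) = 0.63571269; N(d2) = 0.40788933
C = 54.1900 * 1.00000000 * 0.63571269 - 55.0600 * 0.95218113 * 0.40788933 = 13.0648

Answer: Price = 13.0648


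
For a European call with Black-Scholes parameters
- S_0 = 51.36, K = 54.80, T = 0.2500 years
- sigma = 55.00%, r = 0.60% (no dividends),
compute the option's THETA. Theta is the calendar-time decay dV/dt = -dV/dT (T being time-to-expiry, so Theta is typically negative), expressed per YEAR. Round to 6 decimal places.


Answer: Theta = -11.337955

Derivation:
d1 = -0.0927928530; d2 = -0.3677928530
phi(d1) = 0.3972284234; exp(-qT) = 1.0000000000; exp(-rT) = 0.9985011244
Theta = -S*exp(-qT)*phi(d1)*sigma/(2*sqrt(T)) - r*K*exp(-rT)*N(d2) + q*S*exp(-qT)*N(d1)
N(d1) = 0.4630340645; N(d2) = 0.3565138493; sqrt(T) = 0.5000000000
Term 1 = -51.3600 * 1.0000000000 * 0.3972284234 * 0.5500 / (2 * 0.5000000000) = -11.2209085042
Term 2 = -0.0060 * 54.8000 * 0.9985011244 * 0.3565138493 = -0.1170460528
Term 3 = 0 (no dividend yield, q = 0)
Theta = -11.2209085042 + (-0.1170460528) + (0.0000000000) = -11.337955


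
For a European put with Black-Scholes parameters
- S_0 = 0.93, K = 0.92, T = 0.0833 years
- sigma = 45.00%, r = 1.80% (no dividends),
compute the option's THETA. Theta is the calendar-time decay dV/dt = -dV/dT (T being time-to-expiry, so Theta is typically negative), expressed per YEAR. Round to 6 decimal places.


d1 = 0.1597227298; d2 = 0.0298449026
phi(d1) = 0.3938858201; exp(-qT) = 1.0000000000; exp(-rT) = 0.9985017235
Theta = -S*exp(-qT)*phi(d1)*sigma/(2*sqrt(T)) + r*K*exp(-rT)*N(-d2) - q*S*exp(-qT)*N(-d1)
N(-d1) = 0.4365497475; N(-d2) = 0.4880953738; sqrt(T) = 0.2886173938
Term 1 = -0.9300 * 1.0000000000 * 0.3938858201 * 0.4500 / (2 * 0.2886173938) = -0.2855704806
Term 2 = 0.0180 * 0.9200 * 0.9985017235 * 0.4880953738 = 0.0080707490
Term 3 = 0 (no dividend yield, q = 0)
Theta = -0.2855704806 + (0.0080707490) + (0.0000000000) = -0.277500

Answer: Theta = -0.277500


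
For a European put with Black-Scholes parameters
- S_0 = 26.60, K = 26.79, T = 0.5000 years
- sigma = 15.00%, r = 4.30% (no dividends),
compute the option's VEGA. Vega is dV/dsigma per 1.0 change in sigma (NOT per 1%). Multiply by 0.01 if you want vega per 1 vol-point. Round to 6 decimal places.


d1 = 0.1886328229; d2 = 0.0825668057
phi(d1) = 0.3919073951; exp(-qT) = 1.0000000000; exp(-rT) = 0.9787294775
Vega = S * exp(-qT) * phi(d1) * sqrt(T) = 26.6000 * 1.0000000000 * 0.3919073951 * 0.7071067812 = 7.371402

Answer: Vega = 7.371402


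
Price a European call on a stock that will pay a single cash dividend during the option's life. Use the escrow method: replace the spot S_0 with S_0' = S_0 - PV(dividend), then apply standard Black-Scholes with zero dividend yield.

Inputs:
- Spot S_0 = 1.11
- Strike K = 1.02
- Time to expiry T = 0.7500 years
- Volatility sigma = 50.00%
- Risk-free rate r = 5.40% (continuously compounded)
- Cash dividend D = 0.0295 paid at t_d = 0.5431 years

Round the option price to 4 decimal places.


Answer: Price = 0.2321

Derivation:
PV(D) = D * exp(-r * t_d) = 0.0295 * 0.97109847 = 0.02864741
S_0' = S_0 - PV(D) = 1.1100 - 0.02864741 = 1.08135259
d1 = (ln(S_0'/K) + (r + sigma^2/2)*T) / (sigma*sqrt(T)) = 0.44492929
d2 = d1 - sigma*sqrt(T) = 0.01191659
exp(-rT) = 0.96030916
N(d1) = 0.67181457; N(d2) = 0.50475392
C = S_0' * N(d1) - K * exp(-rT) * N(d2) = 1.08135259 * 0.67181457 - 1.0200 * 0.96030916 * 0.50475392 = 0.2321


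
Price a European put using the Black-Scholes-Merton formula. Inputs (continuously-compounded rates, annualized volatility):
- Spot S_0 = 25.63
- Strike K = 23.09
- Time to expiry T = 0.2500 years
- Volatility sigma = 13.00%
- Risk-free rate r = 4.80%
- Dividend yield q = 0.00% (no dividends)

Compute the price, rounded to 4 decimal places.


Answer: Price = 0.0230

Derivation:
d1 = (ln(S/K) + (r - q + 0.5*sigma^2) * T) / (sigma * sqrt(T)) = 1.82271411
d2 = d1 - sigma * sqrt(T) = 1.75771411
exp(-rT) = 0.98807171; exp(-qT) = 1.00000000
P = K * exp(-rT) * N(-d2) - S_0 * exp(-qT) * N(-d1)
N(-d1) = 0.03417335; N(-d2) = 0.03939808
P = 23.0900 * 0.98807171 * 0.03939808 - 25.6300 * 1.00000000 * 0.03417335 = 0.0230


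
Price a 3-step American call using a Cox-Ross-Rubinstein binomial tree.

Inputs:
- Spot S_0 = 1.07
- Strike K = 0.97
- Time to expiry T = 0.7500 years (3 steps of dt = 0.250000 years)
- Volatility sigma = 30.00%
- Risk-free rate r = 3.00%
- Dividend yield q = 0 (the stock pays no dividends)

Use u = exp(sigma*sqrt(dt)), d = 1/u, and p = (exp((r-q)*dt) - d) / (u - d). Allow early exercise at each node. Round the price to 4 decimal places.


Answer: Price = V(0,0) = 0.1779

Derivation:
dt = T/N = 0.250000
u = exp(sigma*sqrt(dt)) = 1.161834; d = 1/u = 0.860708
p = (exp((r-q)*dt) - d) / (u - d) = 0.487570
Discount per step: exp(-r*dt) = 0.992528
Stock lattice S(k, i) with i counting down-moves:
  k=0: S(0,0) = 1.0700
  k=1: S(1,0) = 1.2432; S(1,1) = 0.9210
  k=2: S(2,0) = 1.4443; S(2,1) = 1.0700; S(2,2) = 0.7927
  k=3: S(3,0) = 1.6781; S(3,1) = 1.2432; S(3,2) = 0.9210; S(3,3) = 0.6823
Terminal payoffs V(N, i) = max(S_T - K, 0):
  V(3,0) = 0.708094; V(3,1) = 0.273163; V(3,2) = 0.000000; V(3,3) = 0.000000
Backward induction: V(k, i) = exp(-r*dt) * [p * V(k+1, i) + (1-p) * V(k+1, i+1)]; then take max(V_cont, immediate exercise) for American.
  V(2,0) = exp(-r*dt) * [p*0.708094 + (1-p)*0.273163] = 0.481597; exercise = 0.474349; V(2,0) = max -> 0.481597
  V(2,1) = exp(-r*dt) * [p*0.273163 + (1-p)*0.000000] = 0.132191; exercise = 0.100000; V(2,1) = max -> 0.132191
  V(2,2) = exp(-r*dt) * [p*0.000000 + (1-p)*0.000000] = 0.000000; exercise = 0.000000; V(2,2) = max -> 0.000000
  V(1,0) = exp(-r*dt) * [p*0.481597 + (1-p)*0.132191] = 0.300290; exercise = 0.273163; V(1,0) = max -> 0.300290
  V(1,1) = exp(-r*dt) * [p*0.132191 + (1-p)*0.000000] = 0.063971; exercise = 0.000000; V(1,1) = max -> 0.063971
  V(0,0) = exp(-r*dt) * [p*0.300290 + (1-p)*0.063971] = 0.177854; exercise = 0.100000; V(0,0) = max -> 0.177854


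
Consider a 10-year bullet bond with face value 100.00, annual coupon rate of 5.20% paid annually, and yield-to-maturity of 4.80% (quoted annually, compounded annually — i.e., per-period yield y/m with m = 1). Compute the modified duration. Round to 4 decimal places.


Coupon per period c = face * coupon_rate / m = 5.200000
Periods per year m = 1; per-period yield y/m = 0.048000
Number of cashflows N = 10
Cashflows (t years, CF_t, discount factor 1/(1+y/m)^(m*t), PV):
  t = 1.0000: CF_t = 5.200000, DF = 0.954198, PV = 4.961832
  t = 2.0000: CF_t = 5.200000, DF = 0.910495, PV = 4.734573
  t = 3.0000: CF_t = 5.200000, DF = 0.868793, PV = 4.517722
  t = 4.0000: CF_t = 5.200000, DF = 0.829001, PV = 4.310803
  t = 5.0000: CF_t = 5.200000, DF = 0.791031, PV = 4.113362
  t = 6.0000: CF_t = 5.200000, DF = 0.754801, PV = 3.924964
  t = 7.0000: CF_t = 5.200000, DF = 0.720230, PV = 3.745194
  t = 8.0000: CF_t = 5.200000, DF = 0.687242, PV = 3.573659
  t = 9.0000: CF_t = 5.200000, DF = 0.655765, PV = 3.409980
  t = 10.0000: CF_t = 105.200000, DF = 0.625730, PV = 65.826826
Price P = sum_t PV_t = 103.118914
First compute Macaulay numerator sum_t t * PV_t:
  t * PV_t at t = 1.0000: 4.961832
  t * PV_t at t = 2.0000: 9.469145
  t * PV_t at t = 3.0000: 13.553166
  t * PV_t at t = 4.0000: 17.243213
  t * PV_t at t = 5.0000: 20.566810
  t * PV_t at t = 6.0000: 23.549782
  t * PV_t at t = 7.0000: 26.216361
  t * PV_t at t = 8.0000: 28.589270
  t * PV_t at t = 9.0000: 30.689818
  t * PV_t at t = 10.0000: 658.268257
Macaulay duration D = 833.107655 / 103.118914 = 8.079096
Modified duration = D / (1 + y/m) = 8.079096 / (1 + 0.048000) = 7.709062

Answer: Modified duration = 7.7091


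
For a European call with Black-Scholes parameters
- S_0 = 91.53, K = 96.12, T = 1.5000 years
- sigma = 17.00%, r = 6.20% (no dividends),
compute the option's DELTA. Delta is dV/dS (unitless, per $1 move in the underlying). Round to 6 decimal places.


Answer: Delta = 0.623910

Derivation:
d1 = 0.3157650509; d2 = 0.1075584227
phi(d1) = 0.3795411268; exp(-qT) = 1.0000000000; exp(-rT) = 0.9111935003
N(d1) = 0.6239095764
Delta = exp(-qT) * N(d1) = 1.0000000000 * 0.6239095764 = 0.623910


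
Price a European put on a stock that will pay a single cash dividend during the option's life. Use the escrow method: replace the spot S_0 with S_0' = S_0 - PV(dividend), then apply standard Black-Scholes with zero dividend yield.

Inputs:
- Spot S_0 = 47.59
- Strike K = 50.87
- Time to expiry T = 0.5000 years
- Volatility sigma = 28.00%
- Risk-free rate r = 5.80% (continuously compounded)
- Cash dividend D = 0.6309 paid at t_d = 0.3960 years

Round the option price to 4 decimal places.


PV(D) = D * exp(-r * t_d) = 0.6309 * 0.97729376 = 0.61657463
S_0' = S_0 - PV(D) = 47.5900 - 0.61657463 = 46.97342537
d1 = (ln(S_0'/K) + (r + sigma^2/2)*T) / (sigma*sqrt(T)) = -0.15703495
d2 = d1 - sigma*sqrt(T) = -0.35502485
exp(-rT) = 0.97141646
N(-d1) = 0.56239135; N(-d2) = 0.63871451
P = K * exp(-rT) * N(-d2) - S_0' * N(-d1) = 50.8700 * 0.97141646 * 0.63871451 - 46.97342537 * 0.56239135 = 5.1452

Answer: Price = 5.1452


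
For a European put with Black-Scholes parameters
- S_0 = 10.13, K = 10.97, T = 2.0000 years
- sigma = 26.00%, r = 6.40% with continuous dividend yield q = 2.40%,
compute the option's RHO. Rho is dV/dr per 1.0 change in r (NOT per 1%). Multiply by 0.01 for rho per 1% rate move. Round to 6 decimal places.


Answer: Rho = -11.052958

Derivation:
d1 = 0.1847644019; d2 = -0.1829311243
phi(d1) = 0.3921905441; exp(-qT) = 0.9531337871; exp(-rT) = 0.8798533791
N(-d2) = 0.5725739694
Rho = -K*T*exp(-rT)*N(-d2) = -10.9700 * 2.0000 * 0.8798533791 * 0.5725739694 = -11.052958


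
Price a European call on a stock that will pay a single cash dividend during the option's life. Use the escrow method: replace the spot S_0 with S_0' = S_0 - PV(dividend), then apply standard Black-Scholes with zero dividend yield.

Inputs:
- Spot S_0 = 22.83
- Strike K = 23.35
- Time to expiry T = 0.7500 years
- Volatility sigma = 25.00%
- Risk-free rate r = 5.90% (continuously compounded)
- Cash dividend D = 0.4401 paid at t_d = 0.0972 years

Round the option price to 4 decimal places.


PV(D) = D * exp(-r * t_d) = 0.4401 * 0.99428161 = 0.43758334
S_0' = S_0 - PV(D) = 22.8300 - 0.43758334 = 22.39241666
d1 = (ln(S_0'/K) + (r + sigma^2/2)*T) / (sigma*sqrt(T)) = 0.11922457
d2 = d1 - sigma*sqrt(T) = -0.09728179
exp(-rT) = 0.95671475
N(d1) = 0.54745128; N(d2) = 0.46125131
C = S_0' * N(d1) - K * exp(-rT) * N(d2) = 22.39241666 * 0.54745128 - 23.3500 * 0.95671475 * 0.46125131 = 1.9547

Answer: Price = 1.9547


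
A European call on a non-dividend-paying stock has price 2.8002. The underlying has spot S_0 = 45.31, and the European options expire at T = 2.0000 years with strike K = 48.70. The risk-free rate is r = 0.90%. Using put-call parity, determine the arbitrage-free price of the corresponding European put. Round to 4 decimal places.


Answer: Put price = 5.3214

Derivation:
Put-call parity: C - P = S_0 * exp(-qT) - K * exp(-rT).
S_0 * exp(-qT) = 45.3100 * 1.00000000 = 45.31000000
K * exp(-rT) = 48.7000 * 0.98216103 = 47.83124228
P = C - S*exp(-qT) + K*exp(-rT)
P = 2.8002 - 45.31000000 + 47.83124228 = 5.3214


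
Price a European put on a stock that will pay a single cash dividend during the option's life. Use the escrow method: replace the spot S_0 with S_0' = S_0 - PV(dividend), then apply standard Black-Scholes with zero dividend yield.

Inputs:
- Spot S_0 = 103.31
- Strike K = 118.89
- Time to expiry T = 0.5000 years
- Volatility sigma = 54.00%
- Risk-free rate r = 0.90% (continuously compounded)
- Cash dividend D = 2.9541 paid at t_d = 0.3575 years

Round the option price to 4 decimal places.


Answer: Price = 27.0514

Derivation:
PV(D) = D * exp(-r * t_d) = 2.9541 * 0.99678767 = 2.94461046
S_0' = S_0 - PV(D) = 103.3100 - 2.94461046 = 100.36538954
d1 = (ln(S_0'/K) + (r + sigma^2/2)*T) / (sigma*sqrt(T)) = -0.24089105
d2 = d1 - sigma*sqrt(T) = -0.62272871
exp(-rT) = 0.99551011
N(-d1) = 0.59518022; N(-d2) = 0.73326859
P = K * exp(-rT) * N(-d2) - S_0' * N(-d1) = 118.8900 * 0.99551011 * 0.73326859 - 100.36538954 * 0.59518022 = 27.0514


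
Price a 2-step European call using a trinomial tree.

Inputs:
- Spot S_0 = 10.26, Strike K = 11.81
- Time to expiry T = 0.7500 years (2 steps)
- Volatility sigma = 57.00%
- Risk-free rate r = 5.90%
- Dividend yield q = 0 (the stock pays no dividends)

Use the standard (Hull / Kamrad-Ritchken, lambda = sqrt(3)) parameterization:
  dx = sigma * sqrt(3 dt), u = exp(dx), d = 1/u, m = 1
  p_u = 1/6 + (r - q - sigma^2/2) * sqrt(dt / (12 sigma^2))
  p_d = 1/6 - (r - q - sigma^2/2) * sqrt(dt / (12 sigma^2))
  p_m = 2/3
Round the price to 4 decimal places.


dt = T/N = 0.375000; dx = sigma*sqrt(3*dt) = 0.604576
u = exp(dx) = 1.830476; d = 1/u = 0.546306
p_u = 0.134583, p_m = 0.666667, p_d = 0.198750
Discount per step: exp(-r*dt) = 0.978118
Stock lattice S(k, j) with j the centered position index:
  k=0: S(0,+0) = 10.2600
  k=1: S(1,-1) = 5.6051; S(1,+0) = 10.2600; S(1,+1) = 18.7807
  k=2: S(2,-2) = 3.0621; S(2,-1) = 5.6051; S(2,+0) = 10.2600; S(2,+1) = 18.7807; S(2,+2) = 34.3776
Terminal payoffs V(N, j) = max(S_T - K, 0):
  V(2,-2) = 0.000000; V(2,-1) = 0.000000; V(2,+0) = 0.000000; V(2,+1) = 6.970689; V(2,+2) = 22.567608
Backward induction: V(k, j) = exp(-r*dt) * [p_u * V(k+1, j+1) + p_m * V(k+1, j) + p_d * V(k+1, j-1)]
  V(1,-1) = exp(-r*dt) * [p_u*0.000000 + p_m*0.000000 + p_d*0.000000] = 0.000000
  V(1,+0) = exp(-r*dt) * [p_u*6.970689 + p_m*0.000000 + p_d*0.000000] = 0.917610
  V(1,+1) = exp(-r*dt) * [p_u*22.567608 + p_m*6.970689 + p_d*0.000000] = 7.516199
  V(0,+0) = exp(-r*dt) * [p_u*7.516199 + p_m*0.917610 + p_d*0.000000] = 1.587773

Answer: Price = V(0,0) = 1.5878
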